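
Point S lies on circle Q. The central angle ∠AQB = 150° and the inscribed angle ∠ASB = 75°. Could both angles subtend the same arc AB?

By the inscribed angle theorem, if both angles subtend the same arc, the inscribed angle must be half the central angle.
Half of 150° = 75°, which equals the given inscribed angle of 75°.
Therefore, yes, they correspond to the same arc.

Yes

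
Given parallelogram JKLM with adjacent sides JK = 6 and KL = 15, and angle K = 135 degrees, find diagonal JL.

Using the law of cosines:
d^2 = 6^2 + 15^2 - 2(6)(15)cos(135 degrees)
d^2 = 36 + 225 - 180*-sqrt(2)/2
d^2 = 90*sqrt(2) + 261
d = 3*sqrt(10*sqrt(2) + 29)

3*sqrt(10*sqrt(2) + 29)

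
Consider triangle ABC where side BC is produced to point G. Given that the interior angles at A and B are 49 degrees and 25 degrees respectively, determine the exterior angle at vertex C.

By the exterior angle theorem, an exterior angle of a triangle equals the sum of the two remote interior angles.
Exterior angle = angle A + angle B
Exterior angle = 49 + 25 = 74 degrees

74 degrees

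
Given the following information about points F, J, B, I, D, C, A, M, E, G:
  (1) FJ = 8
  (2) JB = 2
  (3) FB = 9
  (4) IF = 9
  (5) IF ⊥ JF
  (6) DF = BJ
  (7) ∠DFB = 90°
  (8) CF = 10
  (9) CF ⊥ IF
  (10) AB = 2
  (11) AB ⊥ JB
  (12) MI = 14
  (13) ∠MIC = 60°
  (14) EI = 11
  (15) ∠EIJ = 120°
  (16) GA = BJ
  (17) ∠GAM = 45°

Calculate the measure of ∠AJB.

Step 1: By the law of cosines on triangle JBA: JA² = 2² + 2² − 2·2·2·cos(90°) = 8, so JA = 2·√2.
Step 2: By the inverse law of cosines on triangle AJB: cos(∠AJB) = ((2·√2)² + 2² − 2²) / (2·2·√2·2) = 8/11.31 = 0.7071, so ∠AJB = 45°.

Therefore, the measure of angle ∠AJB = 45°.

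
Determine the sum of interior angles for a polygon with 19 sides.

The sum of interior angles of an n-sided polygon is (n - 2) * 180.
For n = 19: (19 - 2) * 180 = 17 * 180 = 3060 degrees.

3060 degrees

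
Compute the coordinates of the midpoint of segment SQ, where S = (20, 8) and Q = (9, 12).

The midpoint is the point halfway along the segment.
Move half the horizontal distance: 20 + (9 - 20)/2 = 20 + -11/2 = 29/2
Move half the vertical distance: 8 + (12 - 8)/2 = 8 + 4/2 = 10
Midpoint = (29/2, 10)

(29/2, 10)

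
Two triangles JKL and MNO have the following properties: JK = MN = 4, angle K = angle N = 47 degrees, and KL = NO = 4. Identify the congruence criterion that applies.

The given information matches SAS: Two pairs of corresponding sides and the included angle are equal (Side-Angle-Side).

SAS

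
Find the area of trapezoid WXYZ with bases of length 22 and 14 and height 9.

Area = (22 + 14) * 9 / 2 = 324 / 2 = 162

162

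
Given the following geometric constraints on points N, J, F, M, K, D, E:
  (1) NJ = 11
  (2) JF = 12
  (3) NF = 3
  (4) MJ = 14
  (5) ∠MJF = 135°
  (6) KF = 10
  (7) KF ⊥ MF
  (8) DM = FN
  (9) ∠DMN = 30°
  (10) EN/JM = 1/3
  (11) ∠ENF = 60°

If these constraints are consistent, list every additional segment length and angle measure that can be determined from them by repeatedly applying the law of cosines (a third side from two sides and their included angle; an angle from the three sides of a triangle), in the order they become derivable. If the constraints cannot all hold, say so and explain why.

The constraints are consistent. Derivable facts, in order:
After 1 step:
- FE ≈ 4.1
- FM ≈ 24.03
- ∠FJN = 14.14°
- ∠FNJ = 102.25°
- ∠JFN = 63.61°
After 2 steps:
- MK ≈ 26.03
- ∠EFN = 80.63°
- ∠FEN = 39.37°
- ∠FMJ = 20.68°
- ∠JFM = 24.32°
After 3 steps:
- ∠FKM = 67.41°
- ∠FMK = 22.59°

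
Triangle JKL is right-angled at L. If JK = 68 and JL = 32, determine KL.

By the Pythagorean theorem: KL^2 = JK^2 - JL^2
KL^2 = 68^2 - 32^2 = 4624 - 1024 = 3600
KL = sqrt(3600) = 60

60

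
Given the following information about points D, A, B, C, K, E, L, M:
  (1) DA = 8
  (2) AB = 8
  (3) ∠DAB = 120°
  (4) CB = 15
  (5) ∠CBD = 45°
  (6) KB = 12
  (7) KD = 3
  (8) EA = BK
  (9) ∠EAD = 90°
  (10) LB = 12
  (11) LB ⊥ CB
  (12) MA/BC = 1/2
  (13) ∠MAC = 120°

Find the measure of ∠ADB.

Step 1: By the law of cosines on triangle DAB: DB² = 8² + 8² − 2·8·8·cos(120°) = 192, so DB = 8·√3.
Step 2: By the inverse law of cosines on triangle ADB: cos(∠ADB) = (8² + (8·√3)² − 8²) / (2·8·8·√3) = 192/221.7 = 0.866, so ∠ADB = 30°.

Therefore, the measure of angle ∠ADB = 30°.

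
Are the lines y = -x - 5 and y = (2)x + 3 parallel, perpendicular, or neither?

Slope of line 1: m1 = -1
Slope of line 2: m2 = 2
m1 != m2 and m1*m2 = -2 != -1. Neither.

Neither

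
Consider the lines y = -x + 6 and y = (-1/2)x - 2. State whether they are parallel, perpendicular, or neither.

Slope of line 1: m1 = -1
Slope of line 2: m2 = -1/2
For parallel lines we need equal slopes: -1 != -1/2.
For perpendicular lines we need m1*m2 = -1: (-1)(-1/2) = 1/2 != -1.
Since neither condition holds, the lines are neither parallel nor perpendicular.

Neither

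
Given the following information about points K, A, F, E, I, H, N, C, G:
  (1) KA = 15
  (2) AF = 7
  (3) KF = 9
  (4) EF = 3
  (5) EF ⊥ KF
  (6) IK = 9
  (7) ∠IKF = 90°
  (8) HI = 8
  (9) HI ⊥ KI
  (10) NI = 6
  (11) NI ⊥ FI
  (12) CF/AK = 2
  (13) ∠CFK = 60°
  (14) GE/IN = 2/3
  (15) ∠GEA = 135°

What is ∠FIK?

Step 1: By the law of cosines on triangle IKF: IF² = 9² + 9² − 2·9·9·cos(90°) = 162, so IF = 9·√2.
Step 2: By the inverse law of cosines on triangle FIK: cos(∠FIK) = ((9·√2)² + 9² − 9²) / (2·9·√2·9) = 162/229.1 = 0.7071, so ∠FIK = 45°.

Therefore, the measure of angle ∠FIK = 45°.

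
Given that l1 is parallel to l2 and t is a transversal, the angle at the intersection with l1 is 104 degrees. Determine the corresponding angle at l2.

When a transversal crosses parallel lines, angles in the same position at each intersection are called corresponding angles.
These are always equal, so the answer is 104 degrees.

104 degrees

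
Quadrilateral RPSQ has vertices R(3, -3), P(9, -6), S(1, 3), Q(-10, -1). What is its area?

The Shoelace formula works by pairing each vertex with the next (cycling back to the first).
For each pair, compute x_i*y_(i+1) - x_(i+1)*y_i:
  (3*-6 - 9*-3) = 9
  (9*3 - 1*-6) = 33
  (1*-1 - -10*3) = 29
  (-10*-3 - 3*-1) = 33
Taking half the absolute value of the total: Area = (1/2)(104) = 52.

52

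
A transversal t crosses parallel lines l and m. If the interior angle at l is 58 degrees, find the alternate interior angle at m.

Alternate interior angles formed by parallel lines and a transversal are equal.
The given angle is 58 degrees.
The alternate interior angle = 58 degrees.

58 degrees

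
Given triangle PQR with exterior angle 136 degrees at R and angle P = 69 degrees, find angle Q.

The exterior angle theorem states that an exterior angle equals the sum of the two non-adjacent interior angles.
So 136 = 69 + angle Q, which gives angle Q = 136 - 69 = 67 degrees.

67 degrees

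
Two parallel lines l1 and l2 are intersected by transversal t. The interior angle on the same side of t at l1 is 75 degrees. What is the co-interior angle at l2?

Co-interior angles sum to 180: 180 - 75 = 105 degrees.

105 degrees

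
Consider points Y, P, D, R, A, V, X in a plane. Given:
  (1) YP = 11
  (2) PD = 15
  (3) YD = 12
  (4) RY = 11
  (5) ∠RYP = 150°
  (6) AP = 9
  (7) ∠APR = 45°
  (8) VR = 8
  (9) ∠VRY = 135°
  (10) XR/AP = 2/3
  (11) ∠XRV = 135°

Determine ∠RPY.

Step 1: By the law of cosines on triangle PYR: PR² = 11² + 11² − 2·11·11·cos(150°) = 451.58, so PR ≈ 21.25.
Step 2: By the inverse law of cosines on triangle RPY: cos(∠RPY) = (21.25² + 11² − 11²) / (2·21.25·11) = 451.58/467.51 = 0.9659, so ∠RPY = 15°.

Therefore, the measure of angle ∠RPY = 15°.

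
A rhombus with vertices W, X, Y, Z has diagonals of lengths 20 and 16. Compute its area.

Area = (20 * 16) / 2 = 320 / 2 = 160

160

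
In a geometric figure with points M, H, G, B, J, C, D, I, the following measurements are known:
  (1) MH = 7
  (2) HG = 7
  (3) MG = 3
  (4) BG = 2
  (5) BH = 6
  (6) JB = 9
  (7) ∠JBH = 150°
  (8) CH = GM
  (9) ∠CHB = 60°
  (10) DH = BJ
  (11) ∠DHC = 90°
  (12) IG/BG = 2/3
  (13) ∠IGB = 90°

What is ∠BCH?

From the given relations: CH = GM = 3.
Step 1: By the law of cosines on triangle CHB: CB² = 3² + 6² − 2·3·6·cos(60°) = 27, so CB = 3·√3.
Step 2: By the inverse law of cosines on triangle BCH: cos(∠BCH) = ((3·√3)² + 3² − 6²) / (2·3·√3·3) = 0/31.18 = 0, so ∠BCH = 90°.

Therefore, the measure of angle ∠BCH = 90°.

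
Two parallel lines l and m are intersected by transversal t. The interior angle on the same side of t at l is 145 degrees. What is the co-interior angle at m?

Co-interior (same-side interior) angles are between the parallel lines on the same side of the transversal.
Unlike corresponding or alternate interior angles, they are supplementary rather than equal.
So the angle = 180 - 145 = 35 degrees.

35 degrees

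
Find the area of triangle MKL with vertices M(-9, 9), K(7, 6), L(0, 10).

Shoelace: Area = (1/2)|-9(6-10) + 7(10-9) + 0(9-6)| = (1/2)(43) = 43/2

43/2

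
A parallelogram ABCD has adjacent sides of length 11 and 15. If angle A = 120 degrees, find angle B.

In a parallelogram, consecutive angles are supplementary (sum to 180°).
angle B = 180 - angle A
angle B = 180 - 120
angle B = 60 degrees

60 degrees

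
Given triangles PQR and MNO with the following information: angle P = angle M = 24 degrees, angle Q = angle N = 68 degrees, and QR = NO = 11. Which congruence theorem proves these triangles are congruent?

Consider the given information: angle P = angle M = 24 degrees, angle Q = angle N = 68 degrees, and QR = NO = 11
This is not SSS or SAS: SSS requires all three pairs of sides, but we don't have that. SAS requires two sides and the included angle between them.
The correct criterion is AAS. Two pairs of corresponding angles and a non-included side are equal (Angle-Angle-Side).

AAS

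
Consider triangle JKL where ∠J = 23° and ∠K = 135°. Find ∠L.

angle L = 180 - 23 - 135 = 22 degrees.

22 degrees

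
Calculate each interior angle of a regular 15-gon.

Each interior angle of a regular n-gon is (n - 2) * 180 / n.
For n = 15: (15 - 2) * 180 / 15 = 2340/15 = 156 degrees.

156 degrees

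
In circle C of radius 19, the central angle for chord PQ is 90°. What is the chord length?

Chord = 2(19) sin(45°) = 19*sqrt(2)

19*sqrt(2)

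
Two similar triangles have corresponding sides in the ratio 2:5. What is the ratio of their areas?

Area scales with the square of linear dimensions. If every length is multiplied by 2/5, then the area is multiplied by (2/5)^2 = 4/25.
The area ratio is 4:25.

4:25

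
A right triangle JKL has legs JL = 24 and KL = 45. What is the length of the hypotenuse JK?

By the Pythagorean theorem: JK^2 = JL^2 + KL^2
JK^2 = 24^2 + 45^2 = 576 + 2025 = 2601
JK = sqrt(2601) = 51

51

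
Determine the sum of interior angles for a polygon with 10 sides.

The sum of interior angles of an n-sided polygon is (n - 2) * 180.
For n = 10: (10 - 2) * 180 = 8 * 180 = 1440 degrees.

1440 degrees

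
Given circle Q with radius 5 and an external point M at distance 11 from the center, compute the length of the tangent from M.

tangent = √(d² - r²) = √(11² - 5²) = √(121 - 25) = √96 = 4*sqrt(6)

4*sqrt(6)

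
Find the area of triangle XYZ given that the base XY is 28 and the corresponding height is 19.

A triangle's area is half the area of a rectangle with the same base and height.
Area = (1/2) * 28 * 19 = 266.

266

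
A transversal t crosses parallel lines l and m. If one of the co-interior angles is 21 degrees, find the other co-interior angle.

Co-interior angles (same-side interior) formed by parallel lines and a transversal are supplementary (sum to 180 degrees).
The given angle is 21 degrees.
The co-interior angle = 180 - 21 = 159 degrees.

159 degrees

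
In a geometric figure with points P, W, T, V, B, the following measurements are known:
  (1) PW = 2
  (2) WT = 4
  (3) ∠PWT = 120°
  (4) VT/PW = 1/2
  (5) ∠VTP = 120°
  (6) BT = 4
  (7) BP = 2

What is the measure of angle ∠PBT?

Step 1: By the law of cosines on triangle PWT: PT² = 2² + 4² − 2·2·4·cos(120°) = 28, so PT = 2·√7.
Step 2: By the inverse law of cosines on triangle PBT: cos(∠PBT) = (2² + 4² − (2·√7)²) / (2·2·4) = -8/16 = -0.5, so ∠PBT = 120°.

Therefore, the measure of angle ∠PBT = 120°.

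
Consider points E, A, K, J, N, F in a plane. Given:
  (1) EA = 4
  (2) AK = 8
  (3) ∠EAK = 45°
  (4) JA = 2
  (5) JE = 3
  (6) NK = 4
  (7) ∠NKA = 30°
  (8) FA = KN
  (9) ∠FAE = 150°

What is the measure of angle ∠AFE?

From the given relations: FA = KN = 4.
Step 1: By the law of cosines on triangle FAE: FE² = 4² + 4² − 2·4·4·cos(150°) = 59.71, so FE ≈ 7.73.
Step 2: By the inverse law of cosines on triangle AFE: cos(∠AFE) = (4² + 7.73² − 4²) / (2·4·7.73) = 59.71/61.82 = 0.9659, so ∠AFE = 15°.

Therefore, the measure of angle ∠AFE = 15°.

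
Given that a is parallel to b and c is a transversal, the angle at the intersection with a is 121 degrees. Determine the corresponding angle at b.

When a transversal crosses parallel lines, angles in the same position at each intersection are called corresponding angles.
These are always equal, so the answer is 121 degrees.

121 degrees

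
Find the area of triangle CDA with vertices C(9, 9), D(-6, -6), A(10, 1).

Shoelace: Area = (1/2)|9(-6-1) + -6(1-9) + 10(9--6)| = (1/2)(135) = 135/2

135/2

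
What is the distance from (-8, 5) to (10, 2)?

d = sqrt((10 - -8)^2 + (2 - 5)^2)
d = sqrt(18^2 + -3^2)
d = sqrt(324 + 9)
d = sqrt(333) = 3*sqrt(37)

3*sqrt(37)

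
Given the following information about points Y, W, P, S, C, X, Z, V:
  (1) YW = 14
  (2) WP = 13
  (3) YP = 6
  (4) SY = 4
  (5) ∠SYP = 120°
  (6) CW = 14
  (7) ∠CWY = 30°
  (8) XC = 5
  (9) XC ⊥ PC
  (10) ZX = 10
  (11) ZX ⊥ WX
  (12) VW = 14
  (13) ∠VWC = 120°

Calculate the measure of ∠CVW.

Step 1: By the law of cosines on triangle VWC: VC² = 14² + 14² − 2·14·14·cos(120°) = 588, so VC = 14·√3.
Step 2: By the inverse law of cosines on triangle CVW: cos(∠CVW) = ((14·√3)² + 14² − 14²) / (2·14·√3·14) = 588/678.96 = 0.866, so ∠CVW = 30°.

Therefore, the measure of angle ∠CVW = 30°.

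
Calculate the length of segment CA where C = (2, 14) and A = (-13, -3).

d = sqrt((-15)^2 + (-17)^2) = sqrt(514)

sqrt(514)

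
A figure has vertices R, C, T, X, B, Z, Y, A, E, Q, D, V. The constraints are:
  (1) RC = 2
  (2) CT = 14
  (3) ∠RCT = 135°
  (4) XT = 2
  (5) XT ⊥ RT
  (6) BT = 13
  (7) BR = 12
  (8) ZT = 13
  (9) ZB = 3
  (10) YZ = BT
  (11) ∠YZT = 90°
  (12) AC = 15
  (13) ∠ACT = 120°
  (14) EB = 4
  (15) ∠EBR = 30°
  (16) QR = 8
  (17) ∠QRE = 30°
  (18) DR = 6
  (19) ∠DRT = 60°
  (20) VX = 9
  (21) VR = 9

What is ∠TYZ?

From the given relations: YZ = BT = 13.
Step 1: By the law of cosines on triangle YZT: YT² = 13² + 13² − 2·13·13·cos(90°) = 338, so YT = 13·√2.
Step 2: By the inverse law of cosines on triangle TYZ: cos(∠TYZ) = ((13·√2)² + 13² − 13²) / (2·13·√2·13) = 338/478 = 0.7071, so ∠TYZ = 45°.

Therefore, the measure of angle ∠TYZ = 45°.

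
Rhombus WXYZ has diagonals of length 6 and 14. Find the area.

Area = (6 * 14) / 2 = 84 / 2 = 42

42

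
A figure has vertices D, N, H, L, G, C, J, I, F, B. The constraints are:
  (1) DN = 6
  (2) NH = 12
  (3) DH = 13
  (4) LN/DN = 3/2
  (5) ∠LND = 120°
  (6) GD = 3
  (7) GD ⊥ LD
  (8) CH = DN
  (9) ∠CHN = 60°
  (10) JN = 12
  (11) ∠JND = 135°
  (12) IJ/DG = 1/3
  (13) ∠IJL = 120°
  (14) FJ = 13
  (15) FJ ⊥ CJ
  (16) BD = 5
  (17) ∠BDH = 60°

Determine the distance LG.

From the given relations: LN = 3/2·DN = 3/2·6 = 9.
Step 1: By the law of cosines on triangle LND: LD² = 9² + 6² − 2·9·6·cos(120°) = 171, so LD = 3·√19.
Step 2: By the law of cosines on triangle LDG: LG² = (3·√19)² + 3² − 2·3·√19·3·cos(90°) = 180, so LG = 6·√5.

Therefore, the length of LG = 6·√5.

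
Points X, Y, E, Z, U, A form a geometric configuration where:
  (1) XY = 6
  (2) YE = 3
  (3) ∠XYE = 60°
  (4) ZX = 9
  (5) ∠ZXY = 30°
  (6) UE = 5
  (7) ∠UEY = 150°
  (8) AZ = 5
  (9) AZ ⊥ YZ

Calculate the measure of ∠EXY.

Step 1: By the law of cosines on triangle XYE: XE² = 6² + 3² − 2·6·3·cos(60°) = 27, so XE = 3·√3.
Step 2: By the inverse law of cosines on triangle EXY: cos(∠EXY) = ((3·√3)² + 6² − 3²) / (2·3·√3·6) = 54/62.35 = 0.866, so ∠EXY = 30°.

Therefore, the measure of angle ∠EXY = 30°.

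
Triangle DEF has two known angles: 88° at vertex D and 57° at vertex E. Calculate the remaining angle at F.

angle F = 180 - 88 - 57 = 35 degrees.

35 degrees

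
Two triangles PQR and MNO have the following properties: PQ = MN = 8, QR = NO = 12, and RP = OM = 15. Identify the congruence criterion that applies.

Consider the given information: PQ = MN = 8, QR = NO = 12, and RP = OM = 15
This is not SAS or HL: SAS requires two sides and the included angle between them. HL only applies to right triangles with matching hypotenuse and leg.
The correct criterion is SSS. All three pairs of corresponding sides are equal (Side-Side-Side).

SSS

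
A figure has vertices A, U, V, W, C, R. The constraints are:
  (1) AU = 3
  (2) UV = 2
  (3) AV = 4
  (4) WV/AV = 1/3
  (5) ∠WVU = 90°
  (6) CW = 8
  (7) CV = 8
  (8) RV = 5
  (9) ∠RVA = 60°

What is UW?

From the given relations: WV = 1/3·AV = 1/3·4 ≈ 1.33.
Step 1: By the law of cosines on triangle UVW: UW² = 2² + 1.33² − 2·2·1.33·cos(90°) = 5.78, so UW = 2/3·√13.

Therefore, the length of UW = 2/3·√13.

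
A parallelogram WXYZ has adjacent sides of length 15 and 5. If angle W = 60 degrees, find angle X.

In a parallelogram, consecutive angles are supplementary (sum to 180°).
angle X = 180 - angle W
angle X = 180 - 60
angle X = 120 degrees

120 degrees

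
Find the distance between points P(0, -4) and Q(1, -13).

d = sqrt((1)^2 + (-9)^2) = sqrt(82)

sqrt(82)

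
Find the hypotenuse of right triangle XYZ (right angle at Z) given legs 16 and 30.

In a right triangle, the square of the hypotenuse equals the sum of the squares of the two legs.
The legs are 16 and 30, so the hypotenuse = sqrt(256 + 900) = sqrt(1156) = 34.

34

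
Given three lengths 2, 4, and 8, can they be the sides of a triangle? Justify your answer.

Check the triangle inequality: 2 + 4 = 6 ≤ 8.
Since the sum of two sides does not exceed the third, no triangle can be formed.

No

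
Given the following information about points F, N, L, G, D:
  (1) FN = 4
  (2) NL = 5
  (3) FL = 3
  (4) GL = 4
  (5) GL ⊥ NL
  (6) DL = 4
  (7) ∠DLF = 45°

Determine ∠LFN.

Step 1: By the inverse law of cosines on triangle LFN: cos(∠LFN) = (3² + 4² − 5²) / (2·3·4) = 0/24 = 0, so ∠LFN = 90°.

Therefore, the measure of angle ∠LFN = 90°.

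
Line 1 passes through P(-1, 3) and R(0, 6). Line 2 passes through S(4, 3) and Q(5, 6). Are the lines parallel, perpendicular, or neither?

Slope of line 1: m1 = (6 - 3)/(0 - -1) = 3/1 = 3
Slope of line 2: m2 = (6 - 3)/(5 - 4) = 3/1 = 3
Since m1 = m2 = 3, the lines are parallel.

Parallel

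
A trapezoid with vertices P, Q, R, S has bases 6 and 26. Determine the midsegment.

midsegment = (6 + 26) / 2 = 32 / 2 = 16

16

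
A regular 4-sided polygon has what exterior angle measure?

Each exterior angle of a regular n-gon is 360 / n.
For n = 4: 360 / 4 = 90 degrees.

90 degrees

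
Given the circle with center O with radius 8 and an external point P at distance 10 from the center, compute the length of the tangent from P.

The tangent, radius, and line from the external point to the center form a right triangle.
The right angle is where the tangent meets the radius.
By the Pythagorean theorem: tangent² + 8² = 10²
tangent² = 100 - 64 = 36
tangent = 6

6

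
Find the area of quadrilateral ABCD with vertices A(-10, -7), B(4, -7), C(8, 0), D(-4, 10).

The Shoelace formula works by pairing each vertex with the next (cycling back to the first).
For each pair, compute x_i*y_(i+1) - x_(i+1)*y_i:
  (-10*-7 - 4*-7) = 98
  (4*0 - 8*-7) = 56
  (8*10 - -4*0) = 80
  (-4*-7 - -10*10) = 128
Taking half the absolute value of the total: Area = (1/2)(362) = 181.

181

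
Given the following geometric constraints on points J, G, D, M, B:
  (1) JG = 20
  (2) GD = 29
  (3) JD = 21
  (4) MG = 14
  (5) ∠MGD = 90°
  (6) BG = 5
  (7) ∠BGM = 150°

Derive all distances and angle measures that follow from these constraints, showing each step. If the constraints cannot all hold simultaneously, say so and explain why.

The constraints are consistent.

Step 1: From DG = 29, GM = 14, and ∠DGM = 90°, by the law of cosines:
  DM² = DG² + GM² - 2·DG·GM·cos(90°) = 841 + 196 - 0 = 1037
  DM ≈ 32.2

Step 2: From MG = 14, GB = 5, and ∠MGB = 150°, by the law of cosines:
  MB² = MG² + GB² - 2·MG·GB·cos(150°) = 196 + 25 + 121.2 = 342.2
  MB ≈ 18.5

Step 3: From JD = 21, JG = 20, DG = 29, by the inverse law of cosines:
  cos(∠DJG) = (JD² + JG² - DG²) / (2·JD·JG)
  ∠DJG = 90°

Step 4: From GD = 29, GJ = 20, DJ = 21, by the inverse law of cosines:
  cos(∠DGJ) = (GD² + GJ² - DJ²) / (2·GD·GJ)
  ∠DGJ = 46.4°

Step 5: From DG = 29, DJ = 21, GJ = 20, by the inverse law of cosines:
  cos(∠GDJ) = (DG² + DJ² - GJ²) / (2·DG·DJ)
  ∠GDJ = 43.6°

Step 6: From DG = 29, DM = 32.2, GM = 14, by the inverse law of cosines:
  cos(∠GDM) = (DG² + DM² - GM²) / (2·DG·DM)
  ∠GDM = 25.77°

Step 7: From MB = 18.5, MG = 14, BG = 5, by the inverse law of cosines:
  cos(∠BMG) = (MB² + MG² - BG²) / (2·MB·MG)
  ∠BMG = 7.77°

Step 8: From MD = 32.2, MG = 14, DG = 29, by the inverse law of cosines:
  cos(∠DMG) = (MD² + MG² - DG²) / (2·MD·MG)
  ∠DMG = 64.23°

Step 9: From BG = 5, BM = 18.5, GM = 14, by the inverse law of cosines:
  cos(∠GBM) = (BG² + BM² - GM²) / (2·BG·BM)
  ∠GBM = 22.23°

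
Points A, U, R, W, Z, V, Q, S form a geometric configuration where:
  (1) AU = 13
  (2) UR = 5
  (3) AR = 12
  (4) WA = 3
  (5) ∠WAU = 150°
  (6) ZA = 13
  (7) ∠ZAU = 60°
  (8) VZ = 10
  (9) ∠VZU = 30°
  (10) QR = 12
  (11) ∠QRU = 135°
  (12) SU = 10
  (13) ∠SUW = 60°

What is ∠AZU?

Step 1: By the law of cosines on triangle ZAU: ZU² = 13² + 13² − 2·13·13·cos(60°) = 169, so ZU = 13.
Step 2: By the inverse law of cosines on triangle AZU: cos(∠AZU) = (13² + 13² − 13²) / (2·13·13) = 169/338 = 0.5, so ∠AZU = 60°.

Therefore, the measure of angle ∠AZU = 60°.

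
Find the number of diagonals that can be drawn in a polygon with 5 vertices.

Total line segments between 5 vertices = C(5,2) = 10.
Subtract the 5 sides: 10 - 5 = 5 diagonals.

5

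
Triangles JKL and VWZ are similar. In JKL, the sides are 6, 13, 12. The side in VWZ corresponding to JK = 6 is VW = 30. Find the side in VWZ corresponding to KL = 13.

k = 30/6 = 5. WZ = 5 * 13 = 65.

65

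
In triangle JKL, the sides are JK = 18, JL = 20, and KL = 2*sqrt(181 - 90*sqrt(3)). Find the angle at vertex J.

By the inverse law of cosines: cos(J) = (JK² + JL² - KL²) / (2 × JK × JL)
cos(J) = (18² + 20² - (2*sqrt(181 - 90*sqrt(3)))²) / (2 × 18 × 20)
cos(J) = (324 + 400 - (724 - 360*sqrt(3))) / 720
cos(J) = sqrt(3)/2
J = arccos(sqrt(3)/2) = 30°

30°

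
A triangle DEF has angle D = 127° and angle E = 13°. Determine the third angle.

Let angle F = x. Then 127 + 13 + x = 180.
x = 180 - 140 = 40 degrees.

40 degrees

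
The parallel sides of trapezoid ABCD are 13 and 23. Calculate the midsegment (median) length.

The midsegment (median) of a trapezoid connects the midpoints of the non-parallel sides.
Its length is the average of the two bases: (13 + 23) / 2 = 18.

18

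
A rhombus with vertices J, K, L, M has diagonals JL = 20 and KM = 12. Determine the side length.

In a rhombus, the diagonals bisect each other perpendicularly, creating four congruent right triangles.
Each triangle has legs 10 (half of 20) and 6 (half of 12).
The hypotenuse of each right triangle is a side of the rhombus:
side = sqrt(10^2 + 6^2) = sqrt(136) = 2*sqrt(34)

2*sqrt(34)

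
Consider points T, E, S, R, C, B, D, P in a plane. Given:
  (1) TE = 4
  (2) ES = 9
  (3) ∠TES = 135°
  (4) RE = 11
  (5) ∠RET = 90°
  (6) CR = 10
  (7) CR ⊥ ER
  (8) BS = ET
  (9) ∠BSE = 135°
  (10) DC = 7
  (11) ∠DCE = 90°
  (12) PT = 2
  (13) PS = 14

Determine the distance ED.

Step 1: By the law of cosines on triangle ERC: EC² = 11² + 10² − 2·11·10·cos(90°) = 221, so EC ≈ 14.87.
Step 2: By the law of cosines on triangle ECD: ED² = 14.87² + 7² − 2·14.87·7·cos(90°) = 270, so ED = 3·√30.

Therefore, the length of ED = 3·√30.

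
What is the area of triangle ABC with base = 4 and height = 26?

Area = (1/2) * base * height
Area = (1/2) * 4 * 26
Area = 52

52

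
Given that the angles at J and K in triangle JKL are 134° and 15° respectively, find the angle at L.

The interior angles sum to 180°: angle L = 180 - 134 - 15 = 31°.
The triangle is obtuse (angles 134°, 15°, 31°).

31 degrees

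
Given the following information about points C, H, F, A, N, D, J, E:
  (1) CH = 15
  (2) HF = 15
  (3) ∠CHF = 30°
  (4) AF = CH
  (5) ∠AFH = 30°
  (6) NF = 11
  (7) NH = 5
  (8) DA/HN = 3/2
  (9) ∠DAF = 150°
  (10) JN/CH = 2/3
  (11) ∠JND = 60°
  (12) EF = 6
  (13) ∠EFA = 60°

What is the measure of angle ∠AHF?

From the given relations: AF = CH = 15.
Step 1: By the law of cosines on triangle HFA: HA² = 15² + 15² − 2·15·15·cos(30°) = 60.29, so HA ≈ 7.76.
Step 2: By the inverse law of cosines on triangle AHF: cos(∠AHF) = (7.76² + 15² − 15²) / (2·7.76·15) = 60.29/232.94 = 0.2588, so ∠AHF = 75°.

Therefore, the measure of angle ∠AHF = 75°.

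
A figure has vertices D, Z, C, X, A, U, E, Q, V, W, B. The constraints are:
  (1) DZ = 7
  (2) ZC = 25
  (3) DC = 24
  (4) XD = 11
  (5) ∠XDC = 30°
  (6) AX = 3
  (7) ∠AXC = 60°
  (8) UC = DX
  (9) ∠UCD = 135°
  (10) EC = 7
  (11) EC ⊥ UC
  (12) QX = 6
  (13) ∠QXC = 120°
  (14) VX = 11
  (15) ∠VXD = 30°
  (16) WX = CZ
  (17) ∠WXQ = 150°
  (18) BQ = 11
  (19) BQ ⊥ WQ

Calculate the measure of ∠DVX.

Step 1: By the law of cosines on triangle VXD: VD² = 11² + 11² − 2·11·11·cos(30°) = 32.42, so VD ≈ 5.69.
Step 2: By the inverse law of cosines on triangle DVX: cos(∠DVX) = (5.69² + 11² − 11²) / (2·5.69·11) = 32.42/125.27 = 0.2588, so ∠DVX = 75°.

Therefore, the measure of angle ∠DVX = 75°.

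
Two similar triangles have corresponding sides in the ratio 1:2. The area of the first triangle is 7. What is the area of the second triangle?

The ratio of areas of similar triangles = (side ratio)^2.
Side ratio = 1:2, so area ratio = 1:4.
Area of the second triangle / Area of the first triangle = 4/1
Area of the second triangle = 7 * 4/1 = 28

28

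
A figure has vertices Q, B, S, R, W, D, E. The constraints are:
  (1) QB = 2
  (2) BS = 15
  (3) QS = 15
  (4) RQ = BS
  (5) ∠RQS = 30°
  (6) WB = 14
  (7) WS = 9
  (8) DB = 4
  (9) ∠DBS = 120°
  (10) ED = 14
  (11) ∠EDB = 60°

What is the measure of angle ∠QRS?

From the given relations: RQ = BS = 15.
Step 1: By the law of cosines on triangle RQS: RS² = 15² + 15² − 2·15·15·cos(30°) = 60.29, so RS ≈ 7.76.
Step 2: By the inverse law of cosines on triangle QRS: cos(∠QRS) = (15² + 7.76² − 15²) / (2·15·7.76) = 60.29/232.94 = 0.2588, so ∠QRS = 75°.

Therefore, the measure of angle ∠QRS = 75°.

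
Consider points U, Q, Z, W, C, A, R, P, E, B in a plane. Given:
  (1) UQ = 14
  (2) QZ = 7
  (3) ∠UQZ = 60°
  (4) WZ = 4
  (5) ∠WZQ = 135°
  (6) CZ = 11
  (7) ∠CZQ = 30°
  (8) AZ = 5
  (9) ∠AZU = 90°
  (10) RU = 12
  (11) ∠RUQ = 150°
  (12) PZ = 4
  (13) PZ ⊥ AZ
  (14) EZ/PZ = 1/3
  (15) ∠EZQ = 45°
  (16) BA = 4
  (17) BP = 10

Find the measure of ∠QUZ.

Step 1: By the law of cosines on triangle UQZ: UZ² = 14² + 7² − 2·14·7·cos(60°) = 147, so UZ = 7·√3.
Step 2: By the inverse law of cosines on triangle QUZ: cos(∠QUZ) = (14² + (7·√3)² − 7²) / (2·14·7·√3) = 294/339.48 = 0.866, so ∠QUZ = 30°.

Therefore, the measure of angle ∠QUZ = 30°.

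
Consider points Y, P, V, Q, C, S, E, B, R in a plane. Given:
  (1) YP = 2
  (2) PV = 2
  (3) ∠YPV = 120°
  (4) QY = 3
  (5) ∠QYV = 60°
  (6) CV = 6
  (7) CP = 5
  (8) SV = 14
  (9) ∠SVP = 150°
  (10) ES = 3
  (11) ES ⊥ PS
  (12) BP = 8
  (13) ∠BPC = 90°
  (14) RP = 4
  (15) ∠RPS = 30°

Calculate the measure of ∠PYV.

Step 1: By the law of cosines on triangle YPV: YV² = 2² + 2² − 2·2·2·cos(120°) = 12, so YV = 2·√3.
Step 2: By the inverse law of cosines on triangle PYV: cos(∠PYV) = (2² + (2·√3)² − 2²) / (2·2·2·√3) = 12/13.86 = 0.866, so ∠PYV = 30°.

Therefore, the measure of angle ∠PYV = 30°.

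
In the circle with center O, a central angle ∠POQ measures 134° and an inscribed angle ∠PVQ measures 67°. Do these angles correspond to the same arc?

By the inscribed angle theorem, if both angles subtend the same arc, the inscribed angle must be half the central angle.
Half of 134° = 67°, which equals the given inscribed angle of 67°.
Therefore, yes, they correspond to the same arc.

Yes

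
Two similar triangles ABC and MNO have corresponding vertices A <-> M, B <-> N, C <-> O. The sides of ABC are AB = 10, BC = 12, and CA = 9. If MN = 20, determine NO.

k = 20/10 = 2. NO = 2 * 12 = 24.

24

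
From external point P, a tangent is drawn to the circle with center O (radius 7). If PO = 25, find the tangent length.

Let T be the point of tangency. Then OT ⊥ PT (radius ⊥ tangent).
In right triangle OTP: OP² = OT² + PT²
25² = 7² + PT²
PT² = 576, PT = 24

24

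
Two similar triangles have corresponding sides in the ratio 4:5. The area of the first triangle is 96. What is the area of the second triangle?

The ratio of areas of similar triangles = (side ratio)^2.
Side ratio = 4:5, so area ratio = 16:25.
Area of the second triangle / Area of the first triangle = 25/16
Area of the second triangle = 96 * 25/16 = 150

150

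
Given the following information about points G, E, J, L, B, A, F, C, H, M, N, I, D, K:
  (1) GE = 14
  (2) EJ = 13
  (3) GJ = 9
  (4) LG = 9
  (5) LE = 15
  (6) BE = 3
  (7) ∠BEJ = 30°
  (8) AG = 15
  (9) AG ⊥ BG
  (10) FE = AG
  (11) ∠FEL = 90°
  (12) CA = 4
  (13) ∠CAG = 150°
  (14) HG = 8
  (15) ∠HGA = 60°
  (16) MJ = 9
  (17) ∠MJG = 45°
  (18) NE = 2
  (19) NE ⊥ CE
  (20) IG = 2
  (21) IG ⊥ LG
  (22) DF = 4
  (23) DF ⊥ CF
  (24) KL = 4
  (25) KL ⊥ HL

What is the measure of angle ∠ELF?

From the given relations: FE = AG = 15.
Step 1: By the law of cosines on triangle LEF: LF² = 15² + 15² − 2·15·15·cos(90°) = 450, so LF = 15·√2.
Step 2: By the inverse law of cosines on triangle ELF: cos(∠ELF) = (15² + (15·√2)² − 15²) / (2·15·15·√2) = 450/636.4 = 0.7071, so ∠ELF = 45°.

Therefore, the measure of angle ∠ELF = 45°.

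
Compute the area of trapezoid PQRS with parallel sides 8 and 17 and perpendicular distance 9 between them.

Area of a trapezoid = (base1 + base2) * height / 2
Area = (8 + 17) * 9 / 2
Area = 25 * 9 / 2
Area = 225 / 2
Area = 225/2

225/2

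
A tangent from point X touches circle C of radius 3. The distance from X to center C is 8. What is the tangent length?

The tangent, radius, and line from the external point to the center form a right triangle.
The right angle is where the tangent meets the radius.
By the Pythagorean theorem: tangent² + 3² = 8²
tangent² = 64 - 9 = 55
tangent = sqrt(55)

sqrt(55)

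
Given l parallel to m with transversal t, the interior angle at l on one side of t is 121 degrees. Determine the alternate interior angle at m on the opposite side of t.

Alternate interior angles formed by parallel lines and a transversal are equal.
The given angle is 121 degrees.
The alternate interior angle = 121 degrees.

121 degrees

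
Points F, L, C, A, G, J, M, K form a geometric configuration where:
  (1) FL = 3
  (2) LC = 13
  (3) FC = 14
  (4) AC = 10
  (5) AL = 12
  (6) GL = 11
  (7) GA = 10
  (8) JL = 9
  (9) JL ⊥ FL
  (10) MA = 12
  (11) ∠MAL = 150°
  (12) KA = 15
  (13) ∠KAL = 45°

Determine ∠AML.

Step 1: By the law of cosines on triangle MAL: ML² = 12² + 12² − 2·12·12·cos(150°) = 537.42, so ML ≈ 23.18.
Step 2: By the inverse law of cosines on triangle AML: cos(∠AML) = (12² + 23.18² − 12²) / (2·12·23.18) = 537.42/556.37 = 0.9659, so ∠AML = 15°.

Therefore, the measure of angle ∠AML = 15°.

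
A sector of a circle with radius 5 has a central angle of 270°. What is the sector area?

The full circle has area πr² = π(5)² = 25*pi.
The sector covers 270° out of 360°, a fraction of 3/4.
Sector area = 25*pi × 3/4 = 75*pi/4.

75*pi/4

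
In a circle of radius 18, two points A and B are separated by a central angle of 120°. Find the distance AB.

Chord length = 2r sin(θ/2)
= 2 × 18 × sin(120°/2)
= 2 × 18 × sin(60°)
= 18*sqrt(3)

18*sqrt(3)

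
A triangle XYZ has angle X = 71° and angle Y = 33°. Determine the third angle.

The interior angles sum to 180°: angle Z = 180 - 71 - 33 = 76°.
The triangle is acute (angles 71°, 33°, 76°).

76 degrees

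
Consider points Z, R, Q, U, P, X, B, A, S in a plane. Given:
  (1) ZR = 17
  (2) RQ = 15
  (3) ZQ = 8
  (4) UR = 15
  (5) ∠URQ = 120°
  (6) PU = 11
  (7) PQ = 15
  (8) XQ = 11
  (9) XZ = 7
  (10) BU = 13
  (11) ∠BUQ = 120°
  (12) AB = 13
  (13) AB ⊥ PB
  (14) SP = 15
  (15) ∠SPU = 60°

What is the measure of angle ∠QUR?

Step 1: By the law of cosines on triangle URQ: UQ² = 15² + 15² − 2·15·15·cos(120°) = 675, so UQ = 15·√3.
Step 2: By the inverse law of cosines on triangle QUR: cos(∠QUR) = ((15·√3)² + 15² − 15²) / (2·15·√3·15) = 675/779.42 = 0.866, so ∠QUR = 30°.

Therefore, the measure of angle ∠QUR = 30°.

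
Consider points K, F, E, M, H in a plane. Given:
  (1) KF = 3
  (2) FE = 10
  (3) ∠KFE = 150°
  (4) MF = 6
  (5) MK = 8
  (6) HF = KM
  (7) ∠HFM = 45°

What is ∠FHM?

From the given relations: HF = KM = 8.
Step 1: By the law of cosines on triangle HFM: HM² = 8² + 6² − 2·8·6·cos(45°) = 32.12, so HM ≈ 5.67.
Step 2: By the inverse law of cosines on triangle FHM: cos(∠FHM) = (8² + 5.67² − 6²) / (2·8·5.67) = 60.12/90.68 = 0.663, so ∠FHM = 48.47°.

Therefore, the measure of angle ∠FHM = 48.47°.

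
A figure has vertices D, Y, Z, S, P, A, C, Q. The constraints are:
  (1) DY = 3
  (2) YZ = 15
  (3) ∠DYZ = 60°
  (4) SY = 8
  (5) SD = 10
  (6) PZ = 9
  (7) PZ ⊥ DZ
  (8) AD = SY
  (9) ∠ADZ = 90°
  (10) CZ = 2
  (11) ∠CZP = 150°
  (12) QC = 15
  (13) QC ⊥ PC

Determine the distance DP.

Step 1: By the law of cosines on triangle ZYD: ZD² = 15² + 3² − 2·15·3·cos(60°) = 189, so ZD = 3·√21.
Step 2: By the law of cosines on triangle DZP: DP² = (3·√21)² + 9² − 2·3·√21·9·cos(90°) = 270, so DP = 3·√30.

Therefore, the length of DP = 3·√30.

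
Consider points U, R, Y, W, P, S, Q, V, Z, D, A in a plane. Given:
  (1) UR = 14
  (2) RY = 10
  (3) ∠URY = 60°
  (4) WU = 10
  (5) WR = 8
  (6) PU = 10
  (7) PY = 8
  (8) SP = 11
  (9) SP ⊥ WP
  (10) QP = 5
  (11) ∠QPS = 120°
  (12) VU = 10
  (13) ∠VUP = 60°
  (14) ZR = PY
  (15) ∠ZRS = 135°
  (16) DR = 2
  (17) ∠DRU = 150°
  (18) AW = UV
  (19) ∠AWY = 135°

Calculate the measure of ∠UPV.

Step 1: By the law of cosines on triangle PUV: PV² = 10² + 10² − 2·10·10·cos(60°) = 100, so PV = 10.
Step 2: By the inverse law of cosines on triangle UPV: cos(∠UPV) = (10² + 10² − 10²) / (2·10·10) = 100/200 = 0.5, so ∠UPV = 60°.

Therefore, the measure of angle ∠UPV = 60°.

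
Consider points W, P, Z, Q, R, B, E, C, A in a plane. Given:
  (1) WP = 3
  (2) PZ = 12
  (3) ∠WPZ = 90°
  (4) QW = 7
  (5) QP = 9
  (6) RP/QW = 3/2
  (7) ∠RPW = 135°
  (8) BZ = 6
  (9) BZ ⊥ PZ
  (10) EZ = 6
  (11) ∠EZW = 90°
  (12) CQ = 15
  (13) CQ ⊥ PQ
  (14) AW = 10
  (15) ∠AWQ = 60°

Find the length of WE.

Step 1: By the law of cosines on triangle ZPW: ZW² = 12² + 3² − 2·12·3·cos(90°) = 153, so ZW = 3·√17.
Step 2: By the law of cosines on triangle WZE: WE² = (3·√17)² + 6² − 2·3·√17·6·cos(90°) = 189, so WE = 3·√21.

Therefore, the length of WE = 3·√21.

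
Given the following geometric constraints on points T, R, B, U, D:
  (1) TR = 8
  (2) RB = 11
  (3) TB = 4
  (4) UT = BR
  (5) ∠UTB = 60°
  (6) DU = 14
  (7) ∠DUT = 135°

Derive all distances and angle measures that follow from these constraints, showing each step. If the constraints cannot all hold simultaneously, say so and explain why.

The constraints are consistent.

From the given relations:
  UT = BR = 11

Step 1: From TU = 11, UD = 14, and ∠TUD = 135°, by the law of cosines:
  TD² = TU² + UD² - 2·TU·UD·cos(135°) = 121 + 196 + 217.8 = 534.8
  TD ≈ 23.13

Step 2: From BT = 4, TU = 11, and ∠BTU = 60°, by the law of cosines:
  BU² = BT² + TU² - 2·BT·TU·cos(60°) = 16 + 121 - 44 = 93
  BU = √93

Step 3: From TB = 4, TR = 8, BR = 11, by the inverse law of cosines:
  cos(∠BTR) = (TB² + TR² - BR²) / (2·TB·TR)
  ∠BTR = 129.84°

Step 4: From RB = 11, RT = 8, BT = 4, by the inverse law of cosines:
  cos(∠BRT) = (RB² + RT² - BT²) / (2·RB·RT)
  ∠BRT = 16.21°

Step 5: From BR = 11, BT = 4, RT = 8, by the inverse law of cosines:
  cos(∠RBT) = (BR² + BT² - RT²) / (2·BR·BT)
  ∠RBT = 33.95°

Step 6: From TD = 23.13, TU = 11, DU = 14, by the inverse law of cosines:
  cos(∠DTU) = (TD² + TU² - DU²) / (2·TD·TU)
  ∠DTU = 25.35°

Step 7: From BT = 4, BU = √93, TU = 11, by the inverse law of cosines:
  cos(∠TBU) = (BT² + BU² - TU²) / (2·BT·BU)
  ∠TBU = 98.95°

Step 8: From UB = √93, UT = 11, BT = 4, by the inverse law of cosines:
  cos(∠BUT) = (UB² + UT² - BT²) / (2·UB·UT)
  ∠BUT = 21.05°

Step 9: From DT = 23.13, DU = 14, TU = 11, by the inverse law of cosines:
  cos(∠TDU) = (DT² + DU² - TU²) / (2·DT·DU)
  ∠TDU = 19.65°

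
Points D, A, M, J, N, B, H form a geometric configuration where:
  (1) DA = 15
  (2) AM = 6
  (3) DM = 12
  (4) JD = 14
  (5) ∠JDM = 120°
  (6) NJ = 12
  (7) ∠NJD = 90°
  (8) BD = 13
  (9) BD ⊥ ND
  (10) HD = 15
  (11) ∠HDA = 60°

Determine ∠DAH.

Step 1: By the law of cosines on triangle ADH: AH² = 15² + 15² − 2·15·15·cos(60°) = 225, so AH = 15.
Step 2: By the inverse law of cosines on triangle DAH: cos(∠DAH) = (15² + 15² − 15²) / (2·15·15) = 225/450 = 0.5, so ∠DAH = 60°.

Therefore, the measure of angle ∠DAH = 60°.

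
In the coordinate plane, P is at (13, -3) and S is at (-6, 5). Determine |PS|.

The horizontal distance is |-6 - 13| = 19 and the vertical distance is |5 - -3| = 8.
By the Pythagorean theorem, d = sqrt(19^2 + 8^2) = sqrt(425) = 5*sqrt(17).

5*sqrt(17)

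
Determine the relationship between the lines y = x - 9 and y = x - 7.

Slope of line 1: m1 = 1
Slope of line 2: m2 = 1
Since m1 = m2 = 1, the lines are parallel.

Parallel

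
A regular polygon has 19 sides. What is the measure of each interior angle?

Each interior angle of a regular n-gon is (n - 2) * 180 / n.
For n = 19: (19 - 2) * 180 / 19 = 3060/19 = 3060/19 degrees.

3060/19 degrees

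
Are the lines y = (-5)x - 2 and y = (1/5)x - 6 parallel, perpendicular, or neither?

Slope of line 1: m1 = -5
Slope of line 2: m2 = 1/5
Two lines are perpendicular when the product of their slopes is -1 (negative reciprocals).
m1 * m2 = (-5) * (1/5) = -1, confirming perpendicularity.

Perpendicular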